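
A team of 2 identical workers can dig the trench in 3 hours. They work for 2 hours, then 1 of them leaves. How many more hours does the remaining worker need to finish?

2 hours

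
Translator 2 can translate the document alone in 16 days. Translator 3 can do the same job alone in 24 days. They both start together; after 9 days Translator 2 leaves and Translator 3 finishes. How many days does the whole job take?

21/2 days

In the first 9 days the combined rate is 5/48, so 15/16 of the job is done, leaving 1/16.
After Translator 2 leaves the rate is 1/24 per day; the remaining 1/16 takes 3/2 days.
Total = 9 + 3/2 = 21/2 days.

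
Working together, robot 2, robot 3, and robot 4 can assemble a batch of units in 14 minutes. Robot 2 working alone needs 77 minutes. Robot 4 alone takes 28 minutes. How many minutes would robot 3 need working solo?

Combined rate is 1/14 per minute.
Known contribution: 1/77 + 1/28 = (4 + 11)/308 = 15/308 per minute.
So robot 3's rate is 1/14 − 15/308 = 1/44, meaning 44 minutes alone.

44 minutes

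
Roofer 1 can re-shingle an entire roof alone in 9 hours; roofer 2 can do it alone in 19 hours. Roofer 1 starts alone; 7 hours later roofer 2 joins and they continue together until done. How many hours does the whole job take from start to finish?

In 7 hours roofer 1 does 7/9 of the job, leaving 2/9.
Roofer 1 and roofer 2 together work at 28/171 per hour, so finishing takes 2/9 ÷ 28/171 = 19/14 hours.
Total time = 7 + 19/14 = 117/14 hours.

117/14 hours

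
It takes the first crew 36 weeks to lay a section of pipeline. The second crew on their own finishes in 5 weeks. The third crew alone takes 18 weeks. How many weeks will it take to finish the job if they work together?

60/17 weeks

Combined rate: 1/36 + 1/5 + 1/18 = (5 + 36 + 10)/180 = 51/180 = 17/60 per week.
Time = 1 ÷ (17/60) = 60/17 weeks.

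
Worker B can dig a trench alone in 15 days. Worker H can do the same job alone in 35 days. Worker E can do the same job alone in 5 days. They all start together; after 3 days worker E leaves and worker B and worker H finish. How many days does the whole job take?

21/5 days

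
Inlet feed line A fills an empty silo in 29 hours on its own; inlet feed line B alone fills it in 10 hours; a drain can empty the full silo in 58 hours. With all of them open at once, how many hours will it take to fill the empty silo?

Net rate = 1/29 + 1/10 − 1/58 = (10 + 29 − 5)/290 = 34/290 = 17/145 per hour.
Filling time = 1 ÷ (17/145) = 145/17 hours.

145/17 hours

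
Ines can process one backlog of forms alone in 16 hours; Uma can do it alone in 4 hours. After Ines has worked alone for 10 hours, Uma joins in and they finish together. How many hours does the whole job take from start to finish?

In 10 hours Ines does 10/16 = 5/8 of the job, leaving 3/8.
Ines and Uma together work at 5/16 per hour, so finishing takes 3/8 ÷ 5/16 = 6/5 hours.
Total time = 10 + 6/5 = 56/5 hours.

56/5 hours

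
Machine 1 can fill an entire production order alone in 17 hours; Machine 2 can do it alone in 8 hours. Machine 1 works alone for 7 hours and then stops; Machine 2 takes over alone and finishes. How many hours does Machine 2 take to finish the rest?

In 7 hours Machine 1 does 7/17 of the job, leaving 10/17.
Machine 2 works at 1/8 per hour, so finishing takes 10/17 ÷ 1/8 = 80/17 hours.

80/17 hours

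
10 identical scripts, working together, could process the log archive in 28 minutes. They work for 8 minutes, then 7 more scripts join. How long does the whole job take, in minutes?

One script does 1/280 of the job per minute.
After 8 minutes with 10 scripts, 2/7 is done (5/7 left).
With 17 scripts the rate is 17/280, so the rest takes 5/7 ÷ 17/280 = 200/17 minutes.
Total = 8 + 200/17 = 336/17 minutes.

336/17 minutes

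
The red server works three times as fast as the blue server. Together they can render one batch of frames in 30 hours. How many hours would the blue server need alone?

120 hours

Let the blue server's rate be r; then the red server's rate is 3r, so together (3 + 1)r = 4r = 1/30.
Thus r = 1/120 per hour.
The blue server alone: 120 hours; the red server alone: 40 hours.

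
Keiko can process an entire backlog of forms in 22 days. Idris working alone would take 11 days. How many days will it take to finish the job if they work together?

With two workers the combined time is the product over the sum: 22·11/(22+11) = 242/33 = 22/3 days.

22/3 days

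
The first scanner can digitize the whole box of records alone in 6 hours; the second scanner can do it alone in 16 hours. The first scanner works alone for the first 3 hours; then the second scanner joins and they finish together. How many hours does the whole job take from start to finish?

In 3 hours the first scanner does 3/6 = 1/2 of the job, leaving 1/2.
The first scanner and the second scanner together work at 11/48 per hour, so finishing takes 1/2 ÷ 11/48 = 24/11 hours.
Total time = 3 + 24/11 = 57/11 hours.

57/11 hours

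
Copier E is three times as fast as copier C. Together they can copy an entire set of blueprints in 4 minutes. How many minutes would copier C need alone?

16 minutes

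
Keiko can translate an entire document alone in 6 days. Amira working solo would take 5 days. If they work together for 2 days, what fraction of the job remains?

4/15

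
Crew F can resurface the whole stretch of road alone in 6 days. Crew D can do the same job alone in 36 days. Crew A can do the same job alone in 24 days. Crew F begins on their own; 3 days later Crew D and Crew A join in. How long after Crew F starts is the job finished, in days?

In the first 3 days Crew F alone does 3/6 = 1/2 of the job, leaving 1/2.
Once everyone is working, combined rate: 1/6 + 1/36 + 1/24 = (12 + 2 + 3)/72 = 17/72 per day.
Remaining 1/2 at 17/72 per day takes 36/17 days.
Total from the start = 3 + 36/17 = 87/17 days.

87/17 days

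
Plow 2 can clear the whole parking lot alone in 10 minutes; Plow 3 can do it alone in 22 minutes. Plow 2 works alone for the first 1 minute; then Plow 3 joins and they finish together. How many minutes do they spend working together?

99/16 minutes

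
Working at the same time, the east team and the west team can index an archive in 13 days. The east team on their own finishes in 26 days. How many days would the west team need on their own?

Combined rate is 1/13 per day.
Known contribution: 1/26 per day.
So the west team's rate is 1/13 − 1/26 = 1/26, meaning 26 days alone.

26 days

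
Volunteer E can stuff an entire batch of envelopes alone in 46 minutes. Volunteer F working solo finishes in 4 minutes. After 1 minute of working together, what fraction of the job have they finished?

Combined rate: 1/46 + 1/4 = (2 + 23)/92 = 25/92 per minute.
In 1 minute they complete 1·25/92 = 25/92 of the job.

25/92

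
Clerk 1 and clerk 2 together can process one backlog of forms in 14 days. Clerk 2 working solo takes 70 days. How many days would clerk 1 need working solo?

Combined rate is 1/14 per day.
Known contribution: 1/70 per day.
So clerk 1's rate is 1/14 − 1/70 = 2/35, meaning 35/2 days alone.

35/2 days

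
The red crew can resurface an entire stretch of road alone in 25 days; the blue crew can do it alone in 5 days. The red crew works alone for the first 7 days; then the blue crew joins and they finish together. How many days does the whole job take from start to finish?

In 7 days the red crew does 7/25 of the job, leaving 18/25.
The red crew and the blue crew together work at 6/25 per day, so finishing takes 18/25 ÷ 6/25 = 3 days.
Total time = 7 + 3 = 10 days.

10 days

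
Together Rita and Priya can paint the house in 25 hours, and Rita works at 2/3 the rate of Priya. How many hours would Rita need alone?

125/2 hours

Let Priya's rate be r; then Rita's rate is (2/3)r, so together (2/3 + 1)r = (5/3)r = 1/25.
Thus r = 3/125 per hour.
Priya alone: 125/3 hours; Rita alone: 125/2 hours.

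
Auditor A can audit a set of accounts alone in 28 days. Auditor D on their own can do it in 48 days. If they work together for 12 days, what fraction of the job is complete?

19/28

Combined rate: 1/28 + 1/48 = (12 + 7)/336 = 19/336 per day.
In 12 days they complete 12·19/336 = 19/28 of the job.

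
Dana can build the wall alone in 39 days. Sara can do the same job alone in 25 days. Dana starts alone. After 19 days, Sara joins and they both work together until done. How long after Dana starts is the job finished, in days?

In the first 19 days Dana alone does 19/39 of the job, leaving 20/39.
Once everyone is working, combined rate: 1/39 + 1/25 = (25 + 39)/975 = 64/975 per day.
Remaining 20/39 at 64/975 per day takes 125/16 days.
Total from the start = 19 + 125/16 = 429/16 days.

429/16 days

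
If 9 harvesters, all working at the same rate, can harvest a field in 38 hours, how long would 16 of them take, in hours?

171/8 hours

Total work is 9·38 = 342 harvester-hours.
With 16 harvesters: 342/16 = 171/8 hours.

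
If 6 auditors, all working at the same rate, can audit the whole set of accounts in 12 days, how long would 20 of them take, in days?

Total work is 6·12 = 72 auditor-days.
With 20 auditors: 72/20 = 18/5 days.

18/5 days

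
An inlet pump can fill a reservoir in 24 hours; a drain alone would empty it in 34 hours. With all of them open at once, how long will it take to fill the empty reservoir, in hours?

Net rate = 1/24 − 1/34 = (17 − 12)/408 = 5/408 per hour.
Filling time = 1 ÷ (5/408) = 408/5 hours.

408/5 hours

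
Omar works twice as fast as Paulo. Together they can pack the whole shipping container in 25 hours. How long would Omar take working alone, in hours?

75/2 hours

Let Paulo's rate be r; then Omar's rate is 2r, so together (2 + 1)r = 3r = 1/25.
Thus r = 1/75 per hour.
Paulo alone: 75 hours; Omar alone: 75/2 hours.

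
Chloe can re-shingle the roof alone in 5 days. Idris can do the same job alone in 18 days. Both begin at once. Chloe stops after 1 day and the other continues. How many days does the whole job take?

72/5 days

In the first 1 day the combined rate is 23/90, so 23/90 of the job is done, leaving 67/90.
After Chloe leaves the rate is 1/18 per day; the remaining 67/90 takes 67/5 days.
Total = 1 + 67/5 = 72/5 days.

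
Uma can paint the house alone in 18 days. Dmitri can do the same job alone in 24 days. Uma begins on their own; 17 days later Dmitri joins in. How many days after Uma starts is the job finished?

123/7 days

In the first 17 days Uma alone does 17/18 of the job, leaving 1/18.
Once everyone is working, combined rate: 1/18 + 1/24 = (4 + 3)/72 = 7/72 per day.
Remaining 1/18 at 7/72 per day takes 4/7 days.
Total from the start = 17 + 4/7 = 123/7 days.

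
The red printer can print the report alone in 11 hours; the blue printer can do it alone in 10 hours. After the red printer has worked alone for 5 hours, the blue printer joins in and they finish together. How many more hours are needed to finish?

In 5 hours the red printer does 5/11 of the job, leaving 6/11.
The red printer and the blue printer together work at 21/110 per hour, so finishing takes 6/11 ÷ 21/110 = 20/7 hours.

20/7 hours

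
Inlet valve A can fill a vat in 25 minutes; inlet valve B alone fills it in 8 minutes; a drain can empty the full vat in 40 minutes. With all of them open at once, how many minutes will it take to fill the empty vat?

Net rate = 1/25 + 1/8 − 1/40 = (8 + 25 − 5)/200 = 28/200 = 7/50 per minute.
Filling time = 1 ÷ (7/50) = 50/7 minutes.

50/7 minutes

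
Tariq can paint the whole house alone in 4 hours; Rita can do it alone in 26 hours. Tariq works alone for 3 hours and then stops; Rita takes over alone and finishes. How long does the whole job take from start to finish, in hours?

In 3 hours Tariq does 3/4 of the job, leaving 1/4.
Rita works at 1/26 per hour, so finishing takes 1/4 ÷ 1/26 = 13/2 hours.
Total time = 3 + 13/2 = 19/2 hours.

19/2 hours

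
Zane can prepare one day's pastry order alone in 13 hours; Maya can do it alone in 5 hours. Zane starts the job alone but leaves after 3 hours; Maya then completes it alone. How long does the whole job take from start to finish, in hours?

In 3 hours Zane does 3/13 of the job, leaving 10/13.
Maya works at 1/5 per hour, so finishing takes 10/13 ÷ 1/5 = 50/13 hours.
Total time = 3 + 50/13 = 89/13 hours.

89/13 hours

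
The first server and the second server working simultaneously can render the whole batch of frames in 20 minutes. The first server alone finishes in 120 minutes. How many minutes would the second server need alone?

Combined rate is 1/20 per minute.
Known contribution: 1/120 per minute.
So the second server's rate is 1/20 − 1/120 = 1/24, meaning 24 minutes alone.

24 minutes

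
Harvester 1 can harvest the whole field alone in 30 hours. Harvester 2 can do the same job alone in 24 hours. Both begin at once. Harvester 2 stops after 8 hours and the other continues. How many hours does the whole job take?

20 hours

In the first 8 hours the combined rate is 3/40, so 3/5 of the job is done, leaving 2/5.
After harvester 2 leaves the rate is 1/30 per hour; the remaining 2/5 takes 12 hours.
Total = 8 + 12 = 20 hours.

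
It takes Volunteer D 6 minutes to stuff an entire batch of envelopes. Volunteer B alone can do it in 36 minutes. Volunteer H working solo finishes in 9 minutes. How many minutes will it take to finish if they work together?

36/11 minutes

Combined rate: 1/6 + 1/36 + 1/9 = (6 + 1 + 4)/36 = 11/36 per minute.
Time = 1 ÷ (11/36) = 36/11 minutes.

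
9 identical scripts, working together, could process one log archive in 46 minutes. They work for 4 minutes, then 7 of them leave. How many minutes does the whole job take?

One script does 1/414 of the job per minute.
After 4 minutes with 9 scripts, 2/23 is done (21/23 left).
With 2 scripts the rate is 2/414 = 1/207, so the rest takes 21/23 ÷ 1/207 = 189 minutes.
Total = 4 + 189 = 193 minutes.

193 minutes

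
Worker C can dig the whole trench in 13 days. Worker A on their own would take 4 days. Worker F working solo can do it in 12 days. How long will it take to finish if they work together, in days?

39/16 days

Combined rate: 1/13 + 1/4 + 1/12 = (12 + 39 + 13)/156 = 64/156 = 16/39 per day.
Time = 1 ÷ (16/39) = 39/16 days.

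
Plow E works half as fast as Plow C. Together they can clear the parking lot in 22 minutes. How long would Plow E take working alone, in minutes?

66 minutes

Let Plow C's rate be r; then Plow E's rate is (1/2)r, so together (1/2 + 1)r = (3/2)r = 1/22.
Thus r = 1/33 per minute.
Plow C alone: 33 minutes; Plow E alone: 66 minutes.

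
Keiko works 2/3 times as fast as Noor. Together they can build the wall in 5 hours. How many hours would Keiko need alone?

25/2 hours

Let Noor's rate be r; then Keiko's rate is (2/3)r, so together (2/3 + 1)r = (5/3)r = 1/5.
Thus r = 3/25 per hour.
Noor alone: 25/3 hours; Keiko alone: 25/2 hours.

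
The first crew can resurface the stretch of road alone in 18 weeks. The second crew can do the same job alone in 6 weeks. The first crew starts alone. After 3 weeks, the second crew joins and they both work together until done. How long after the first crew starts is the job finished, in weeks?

In the first 3 weeks the first crew alone does 3/18 = 1/6 of the job, leaving 5/6.
Once everyone is working, combined rate: 1/18 + 1/6 = (1 + 3)/18 = 4/18 = 2/9 per week.
Remaining 5/6 at 2/9 per week takes 15/4 weeks.
Total from the start = 3 + 15/4 = 27/4 weeks.

27/4 weeks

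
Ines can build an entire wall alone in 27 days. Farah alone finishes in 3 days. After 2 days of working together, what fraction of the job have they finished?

20/27

Combined rate: 1/27 + 1/3 = (1 + 9)/27 = 10/27 per day.
In 2 days they complete 2·10/27 = 20/27 of the job.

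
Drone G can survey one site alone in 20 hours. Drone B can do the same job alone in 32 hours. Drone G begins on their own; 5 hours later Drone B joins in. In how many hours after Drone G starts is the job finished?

185/13 hours

In the first 5 hours Drone G alone does 5/20 = 1/4 of the job, leaving 3/4.
Once everyone is working, combined rate: 1/20 + 1/32 = (8 + 5)/160 = 13/160 per hour.
Remaining 3/4 at 13/160 per hour takes 120/13 hours.
Total from the start = 5 + 120/13 = 185/13 hours.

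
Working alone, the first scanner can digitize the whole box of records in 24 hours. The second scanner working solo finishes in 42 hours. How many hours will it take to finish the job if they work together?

Combined rate: 1/24 + 1/42 = (7 + 4)/168 = 11/168 per hour.
Time = 1 ÷ (11/168) = 168/11 hours.

168/11 hours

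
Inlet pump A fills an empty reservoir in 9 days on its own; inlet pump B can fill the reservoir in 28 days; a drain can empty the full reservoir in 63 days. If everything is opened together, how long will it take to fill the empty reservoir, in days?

Net rate = 1/9 + 1/28 − 1/63 = (28 + 9 − 4)/252 = 33/252 = 11/84 per day.
Filling time = 1 ÷ (11/84) = 84/11 days.

84/11 days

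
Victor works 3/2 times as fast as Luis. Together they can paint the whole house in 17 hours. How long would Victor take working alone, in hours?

Let Luis's rate be r; then Victor's rate is (3/2)r, so together (3/2 + 1)r = (5/2)r = 1/17.
Thus r = 2/85 per hour.
Luis alone: 85/2 hours; Victor alone: 85/3 hours.

85/3 hours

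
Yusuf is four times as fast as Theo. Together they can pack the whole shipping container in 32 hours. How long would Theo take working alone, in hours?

160 hours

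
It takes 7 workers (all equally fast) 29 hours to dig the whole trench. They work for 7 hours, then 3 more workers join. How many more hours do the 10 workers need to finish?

77/5 hours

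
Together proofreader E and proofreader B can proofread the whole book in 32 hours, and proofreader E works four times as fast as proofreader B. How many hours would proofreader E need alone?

Let proofreader B's rate be r; then proofreader E's rate is 4r, so together (4 + 1)r = 5r = 1/32.
Thus r = 1/160 per hour.
Proofreader B alone: 160 hours; proofreader E alone: 40 hours.

40 hours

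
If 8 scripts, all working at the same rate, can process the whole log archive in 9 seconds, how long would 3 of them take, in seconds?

24 seconds

Total work is 8·9 = 72 script-seconds.
With 3 scripts: 72/3 = 24 seconds.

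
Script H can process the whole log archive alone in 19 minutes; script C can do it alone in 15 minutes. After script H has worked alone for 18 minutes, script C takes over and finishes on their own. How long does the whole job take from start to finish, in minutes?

357/19 minutes

In 18 minutes script H does 18/19 of the job, leaving 1/19.
Script C works at 1/15 per minute, so finishing takes 1/19 ÷ 1/15 = 15/19 minutes.
Total time = 18 + 15/19 = 357/19 minutes.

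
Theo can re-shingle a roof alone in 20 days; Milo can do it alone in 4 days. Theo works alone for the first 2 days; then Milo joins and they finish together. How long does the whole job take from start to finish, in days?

In 2 days Theo does 2/20 = 1/10 of the job, leaving 9/10.
Theo and Milo together work at 3/10 per day, so finishing takes 9/10 ÷ 3/10 = 3 days.
Total time = 2 + 3 = 5 days.

5 days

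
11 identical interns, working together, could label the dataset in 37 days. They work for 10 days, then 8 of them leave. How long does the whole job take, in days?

109 days

One intern does 1/407 of the job per day.
After 10 days with 11 interns, 10/37 is done (27/37 left).
With 3 interns the rate is 3/407, so the rest takes 27/37 ÷ 3/407 = 99 days.
Total = 10 + 99 = 109 days.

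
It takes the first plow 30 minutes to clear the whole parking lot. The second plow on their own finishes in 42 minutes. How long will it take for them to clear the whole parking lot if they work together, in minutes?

35/2 minutes

With two workers the combined time is the product over the sum: 30·42/(30+42) = 1260/72 = 35/2 minutes.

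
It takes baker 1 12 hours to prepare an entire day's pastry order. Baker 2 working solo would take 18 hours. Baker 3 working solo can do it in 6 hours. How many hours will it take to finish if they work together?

36/11 hours

Combined rate: 1/12 + 1/18 + 1/6 = (3 + 2 + 6)/36 = 11/36 per hour.
Time = 1 ÷ (11/36) = 36/11 hours.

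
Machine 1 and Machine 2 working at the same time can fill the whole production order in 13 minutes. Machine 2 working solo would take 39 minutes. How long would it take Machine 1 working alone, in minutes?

Combined rate is 1/13 per minute.
Known contribution: 1/39 per minute.
So Machine 1's rate is 1/13 − 1/39 = 2/39, meaning 39/2 minutes alone.

39/2 minutes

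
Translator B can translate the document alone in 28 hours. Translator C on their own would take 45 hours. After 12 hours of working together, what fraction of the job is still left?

Combined rate: 1/28 + 1/45 = (45 + 28)/1260 = 73/1260 per hour.
In 12 hours they complete 12·73/1260 = 73/105 of the job.
So 32/105 remains.

32/105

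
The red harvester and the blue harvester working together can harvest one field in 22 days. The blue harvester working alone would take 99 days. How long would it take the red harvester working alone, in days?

198/7 days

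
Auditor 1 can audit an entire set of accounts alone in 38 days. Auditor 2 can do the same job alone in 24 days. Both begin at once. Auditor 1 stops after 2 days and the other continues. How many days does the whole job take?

In the first 2 days the combined rate is 31/456, so 31/228 of the job is done, leaving 197/228.
After Auditor 1 leaves the rate is 1/24 per day; the remaining 197/228 takes 394/19 days.
Total = 2 + 394/19 = 432/19 days.

432/19 days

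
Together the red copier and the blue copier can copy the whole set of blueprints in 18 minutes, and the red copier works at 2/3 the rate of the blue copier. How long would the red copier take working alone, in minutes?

45 minutes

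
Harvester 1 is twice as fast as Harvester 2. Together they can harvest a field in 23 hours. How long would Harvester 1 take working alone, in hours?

69/2 hours

Let Harvester 2's rate be r; then Harvester 1's rate is 2r, so together (2 + 1)r = 3r = 1/23.
Thus r = 1/69 per hour.
Harvester 2 alone: 69 hours; Harvester 1 alone: 69/2 hours.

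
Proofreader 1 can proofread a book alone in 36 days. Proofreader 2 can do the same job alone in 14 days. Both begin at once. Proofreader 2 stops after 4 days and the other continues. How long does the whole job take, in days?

180/7 days

In the first 4 days the combined rate is 25/252, so 25/63 of the job is done, leaving 38/63.
After Proofreader 2 leaves the rate is 1/36 per day; the remaining 38/63 takes 152/7 days.
Total = 4 + 152/7 = 180/7 days.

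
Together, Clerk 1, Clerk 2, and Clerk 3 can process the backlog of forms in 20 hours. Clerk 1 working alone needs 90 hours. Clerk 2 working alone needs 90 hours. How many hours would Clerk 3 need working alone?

36 hours

Combined rate is 1/20 per hour.
Known contribution: 1/90 + 1/90 = (1 + 1)/90 = 2/90 = 1/45 per hour.
So Clerk 3's rate is 1/20 − 1/45 = 1/36, meaning 36 hours alone.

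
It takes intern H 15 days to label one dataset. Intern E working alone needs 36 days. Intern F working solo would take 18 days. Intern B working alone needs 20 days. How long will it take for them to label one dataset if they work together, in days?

Combined rate: 1/15 + 1/36 + 1/18 + 1/20 = (12 + 5 + 10 + 9)/180 = 36/180 = 1/5 per day.
Time = 1 ÷ (1/5) = 5 days.

5 days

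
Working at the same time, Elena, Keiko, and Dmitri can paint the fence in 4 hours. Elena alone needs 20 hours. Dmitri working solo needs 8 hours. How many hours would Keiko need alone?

Combined rate is 1/4 per hour.
Known contribution: 1/20 + 1/8 = (2 + 5)/40 = 7/40 per hour.
So Keiko's rate is 1/4 − 7/40 = 3/40, meaning 40/3 hours alone.

40/3 hours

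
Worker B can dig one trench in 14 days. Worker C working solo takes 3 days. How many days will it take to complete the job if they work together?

Combined rate: 1/14 + 1/3 = (3 + 14)/42 = 17/42 per day.
Time = 1 ÷ (17/42) = 42/17 days.

42/17 days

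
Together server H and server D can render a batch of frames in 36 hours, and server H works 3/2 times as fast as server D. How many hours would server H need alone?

Let server D's rate be r; then server H's rate is (3/2)r, so together (3/2 + 1)r = (5/2)r = 1/36.
Thus r = 1/90 per hour.
Server D alone: 90 hours; server H alone: 60 hours.

60 hours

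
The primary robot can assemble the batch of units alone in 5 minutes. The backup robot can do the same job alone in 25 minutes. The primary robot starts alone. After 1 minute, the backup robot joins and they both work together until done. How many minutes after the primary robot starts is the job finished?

13/3 minutes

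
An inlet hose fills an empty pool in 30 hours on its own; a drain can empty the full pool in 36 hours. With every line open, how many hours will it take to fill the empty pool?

180 hours

Net rate = 1/30 − 1/36 = (6 − 5)/180 = 1/180 per hour.
Filling time = 1 ÷ (1/180) = 180 hours.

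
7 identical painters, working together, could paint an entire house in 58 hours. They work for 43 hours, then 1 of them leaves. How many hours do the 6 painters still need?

One painter does 1/406 of the job per hour.
After 43 hours with 7 painters, 43/58 is done (15/58 left).
With 6 painters the rate is 6/406 = 3/203, so the rest takes 15/58 ÷ 3/203 = 35/2 hours.

35/2 hours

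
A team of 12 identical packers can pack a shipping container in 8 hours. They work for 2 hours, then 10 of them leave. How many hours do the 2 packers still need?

36 hours

One packer does 1/96 of the job per hour.
After 2 hours with 12 packers, 1/4 is done (3/4 left).
With 2 packers the rate is 2/96 = 1/48, so the rest takes 3/4 ÷ 1/48 = 36 hours.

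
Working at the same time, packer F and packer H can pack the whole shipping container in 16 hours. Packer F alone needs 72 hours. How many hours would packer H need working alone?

144/7 hours

Combined rate is 1/16 per hour.
Known contribution: 1/72 per hour.
So packer H's rate is 1/16 − 1/72 = 7/144, meaning 144/7 hours alone.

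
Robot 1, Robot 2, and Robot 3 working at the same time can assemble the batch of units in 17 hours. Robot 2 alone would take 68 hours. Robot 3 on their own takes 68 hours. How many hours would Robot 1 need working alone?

34 hours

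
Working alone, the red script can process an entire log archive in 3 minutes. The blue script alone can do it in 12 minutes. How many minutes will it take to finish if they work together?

With two workers the combined time is the product over the sum: 3·12/(3+12) = 36/15 = 12/5 minutes.

12/5 minutes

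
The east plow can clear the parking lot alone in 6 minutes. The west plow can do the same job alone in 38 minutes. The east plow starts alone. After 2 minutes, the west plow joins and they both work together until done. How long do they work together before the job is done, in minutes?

38/11 minutes

In the first 2 minutes the east plow alone does 2/6 = 1/3 of the job, leaving 2/3.
Once everyone is working, combined rate: 1/6 + 1/38 = (19 + 3)/114 = 22/114 = 11/57 per minute.
Remaining 2/3 at 11/57 per minute takes 38/11 minutes.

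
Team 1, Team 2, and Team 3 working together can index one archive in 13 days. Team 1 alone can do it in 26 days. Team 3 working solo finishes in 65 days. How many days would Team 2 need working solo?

130/3 days

Combined rate is 1/13 per day.
Known contribution: 1/26 + 1/65 = (5 + 2)/130 = 7/130 per day.
So Team 2's rate is 1/13 − 7/130 = 3/130, meaning 130/3 days alone.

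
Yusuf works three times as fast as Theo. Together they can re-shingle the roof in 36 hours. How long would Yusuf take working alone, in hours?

48 hours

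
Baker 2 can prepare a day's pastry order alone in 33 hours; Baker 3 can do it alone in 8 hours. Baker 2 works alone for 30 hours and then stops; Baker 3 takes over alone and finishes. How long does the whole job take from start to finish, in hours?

338/11 hours

In 30 hours Baker 2 does 30/33 = 10/11 of the job, leaving 1/11.
Baker 3 works at 1/8 per hour, so finishing takes 1/11 ÷ 1/8 = 8/11 hours.
Total time = 30 + 8/11 = 338/11 hours.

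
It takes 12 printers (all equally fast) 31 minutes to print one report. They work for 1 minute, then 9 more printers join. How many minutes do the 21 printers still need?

120/7 minutes

One printer does 1/372 of the job per minute.
After 1 minute with 12 printers, 1/31 is done (30/31 left).
With 21 printers the rate is 21/372 = 7/124, so the rest takes 30/31 ÷ 7/124 = 120/7 minutes.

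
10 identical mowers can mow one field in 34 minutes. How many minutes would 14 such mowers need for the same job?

Total work is 10·34 = 340 mower-minutes.
With 14 mowers: 340/14 = 170/7 minutes.

170/7 minutes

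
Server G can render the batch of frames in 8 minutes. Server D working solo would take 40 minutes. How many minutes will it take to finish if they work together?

20/3 minutes

Combined rate: 1/8 + 1/40 = (5 + 1)/40 = 6/40 = 3/20 per minute.
Time = 1 ÷ (3/20) = 20/3 minutes.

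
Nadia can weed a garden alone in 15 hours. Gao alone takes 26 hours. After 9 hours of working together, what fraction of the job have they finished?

123/130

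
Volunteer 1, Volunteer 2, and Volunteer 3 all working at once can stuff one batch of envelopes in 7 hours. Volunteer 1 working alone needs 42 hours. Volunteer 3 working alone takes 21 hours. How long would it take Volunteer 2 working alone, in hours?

Combined rate is 1/7 per hour.
Known contribution: 1/42 + 1/21 = (1 + 2)/42 = 3/42 = 1/14 per hour.
So Volunteer 2's rate is 1/7 − 1/14 = 1/14, meaning 14 hours alone.

14 hours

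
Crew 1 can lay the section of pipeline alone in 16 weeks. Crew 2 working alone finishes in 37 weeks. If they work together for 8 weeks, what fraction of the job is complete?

Combined rate: 1/16 + 1/37 = (37 + 16)/592 = 53/592 per week.
In 8 weeks they complete 8·53/592 = 53/74 of the job.

53/74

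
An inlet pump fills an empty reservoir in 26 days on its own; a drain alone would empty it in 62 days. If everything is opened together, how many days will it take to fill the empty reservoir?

Net rate = 1/26 − 1/62 = (31 − 13)/806 = 18/806 = 9/403 per day.
Filling time = 1 ÷ (9/403) = 403/9 days.

403/9 days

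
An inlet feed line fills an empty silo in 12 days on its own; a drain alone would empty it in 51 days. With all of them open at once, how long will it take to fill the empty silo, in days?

204/13 days

Net rate = 1/12 − 1/51 = (17 − 4)/204 = 13/204 per day.
Filling time = 1 ÷ (13/204) = 204/13 days.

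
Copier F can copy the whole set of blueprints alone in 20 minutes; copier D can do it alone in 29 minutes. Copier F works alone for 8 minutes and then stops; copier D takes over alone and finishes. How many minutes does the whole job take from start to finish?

In 8 minutes copier F does 8/20 = 2/5 of the job, leaving 3/5.
Copier D works at 1/29 per minute, so finishing takes 3/5 ÷ 1/29 = 87/5 minutes.
Total time = 8 + 87/5 = 127/5 minutes.

127/5 minutes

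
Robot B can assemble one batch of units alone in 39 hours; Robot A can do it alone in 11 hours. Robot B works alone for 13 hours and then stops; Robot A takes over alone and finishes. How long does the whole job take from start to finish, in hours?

61/3 hours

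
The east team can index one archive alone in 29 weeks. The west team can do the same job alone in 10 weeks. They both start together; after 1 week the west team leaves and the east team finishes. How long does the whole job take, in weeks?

In the first 1 week the combined rate is 39/290, so 39/290 of the job is done, leaving 251/290.
After the west team leaves the rate is 1/29 per week; the remaining 251/290 takes 251/10 weeks.
Total = 1 + 251/10 = 261/10 weeks.

261/10 weeks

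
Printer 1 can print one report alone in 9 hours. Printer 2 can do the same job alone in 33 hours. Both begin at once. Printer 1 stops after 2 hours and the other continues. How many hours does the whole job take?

In the first 2 hours the combined rate is 14/99, so 28/99 of the job is done, leaving 71/99.
After printer 1 leaves the rate is 1/33 per hour; the remaining 71/99 takes 71/3 hours.
Total = 2 + 71/3 = 77/3 hours.

77/3 hours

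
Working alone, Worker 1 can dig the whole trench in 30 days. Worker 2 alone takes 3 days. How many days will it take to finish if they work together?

With two workers the combined time is the product over the sum: 30·3/(30+3) = 90/33 = 30/11 days.

30/11 days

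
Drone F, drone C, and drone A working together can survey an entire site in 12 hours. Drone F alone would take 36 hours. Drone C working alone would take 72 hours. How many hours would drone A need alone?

24 hours

Combined rate is 1/12 per hour.
Known contribution: 1/36 + 1/72 = (2 + 1)/72 = 3/72 = 1/24 per hour.
So drone A's rate is 1/12 − 1/24 = 1/24, meaning 24 hours alone.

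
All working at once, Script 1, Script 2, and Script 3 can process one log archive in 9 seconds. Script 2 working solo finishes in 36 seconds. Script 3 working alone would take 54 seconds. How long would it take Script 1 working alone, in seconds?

108/7 seconds

Combined rate is 1/9 per second.
Known contribution: 1/36 + 1/54 = (3 + 2)/108 = 5/108 per second.
So Script 1's rate is 1/9 − 5/108 = 7/108, meaning 108/7 seconds alone.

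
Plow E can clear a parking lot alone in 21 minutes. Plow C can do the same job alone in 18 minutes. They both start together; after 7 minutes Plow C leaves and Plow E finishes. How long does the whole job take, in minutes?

77/6 minutes

In the first 7 minutes the combined rate is 13/126, so 13/18 of the job is done, leaving 5/18.
After Plow C leaves the rate is 1/21 per minute; the remaining 5/18 takes 35/6 minutes.
Total = 7 + 35/6 = 77/6 minutes.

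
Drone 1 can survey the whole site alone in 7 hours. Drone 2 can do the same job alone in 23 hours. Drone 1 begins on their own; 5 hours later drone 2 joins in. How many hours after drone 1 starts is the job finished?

98/15 hours

In the first 5 hours drone 1 alone does 5/7 of the job, leaving 2/7.
Once everyone is working, combined rate: 1/7 + 1/23 = (23 + 7)/161 = 30/161 per hour.
Remaining 2/7 at 30/161 per hour takes 23/15 hours.
Total from the start = 5 + 23/15 = 98/15 hours.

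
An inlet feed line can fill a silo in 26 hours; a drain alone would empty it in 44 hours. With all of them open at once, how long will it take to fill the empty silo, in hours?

Net rate = 1/26 − 1/44 = (22 − 13)/572 = 9/572 per hour.
Filling time = 1 ÷ (9/572) = 572/9 hours.

572/9 hours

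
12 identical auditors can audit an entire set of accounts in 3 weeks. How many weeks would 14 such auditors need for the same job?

18/7 weeks

Total work is 12·3 = 36 auditor-weeks.
With 14 auditors: 36/14 = 18/7 weeks.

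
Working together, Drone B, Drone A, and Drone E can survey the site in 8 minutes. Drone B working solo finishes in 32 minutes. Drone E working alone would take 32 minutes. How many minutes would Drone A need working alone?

16 minutes

Combined rate is 1/8 per minute.
Known contribution: 1/32 + 1/32 = (1 + 1)/32 = 2/32 = 1/16 per minute.
So Drone A's rate is 1/8 − 1/16 = 1/16, meaning 16 minutes alone.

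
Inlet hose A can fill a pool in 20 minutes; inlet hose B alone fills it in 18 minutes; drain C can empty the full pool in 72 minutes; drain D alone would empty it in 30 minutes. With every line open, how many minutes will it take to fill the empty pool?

120/7 minutes

Net rate = 1/20 + 1/18 − 1/72 − 1/30 = (18 + 20 − 5 − 12)/360 = 21/360 = 7/120 per minute.
Filling time = 1 ÷ (7/120) = 120/7 minutes.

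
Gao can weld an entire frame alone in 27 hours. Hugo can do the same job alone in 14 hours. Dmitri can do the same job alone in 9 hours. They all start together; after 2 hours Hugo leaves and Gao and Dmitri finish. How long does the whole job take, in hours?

81/14 hours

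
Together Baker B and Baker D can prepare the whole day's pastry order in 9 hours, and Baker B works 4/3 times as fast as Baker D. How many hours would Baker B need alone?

Let Baker D's rate be r; then Baker B's rate is (4/3)r, so together (4/3 + 1)r = (7/3)r = 1/9.
Thus r = 1/21 per hour.
Baker D alone: 21 hours; Baker B alone: 63/4 hours.

63/4 hours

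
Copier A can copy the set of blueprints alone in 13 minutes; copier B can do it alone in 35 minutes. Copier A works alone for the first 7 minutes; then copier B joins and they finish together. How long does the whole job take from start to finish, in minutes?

91/8 minutes

In 7 minutes copier A does 7/13 of the job, leaving 6/13.
Copier A and copier B together work at 48/455 per minute, so finishing takes 6/13 ÷ 48/455 = 35/8 minutes.
Total time = 7 + 35/8 = 91/8 minutes.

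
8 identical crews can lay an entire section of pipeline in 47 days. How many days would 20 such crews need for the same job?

94/5 days

Total work is 8·47 = 376 crew-days.
With 20 crews: 376/20 = 94/5 days.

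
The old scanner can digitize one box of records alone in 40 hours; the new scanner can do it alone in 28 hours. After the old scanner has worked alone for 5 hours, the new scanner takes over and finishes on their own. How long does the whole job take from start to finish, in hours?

In 5 hours the old scanner does 5/40 = 1/8 of the job, leaving 7/8.
The new scanner works at 1/28 per hour, so finishing takes 7/8 ÷ 1/28 = 49/2 hours.
Total time = 5 + 49/2 = 59/2 hours.

59/2 hours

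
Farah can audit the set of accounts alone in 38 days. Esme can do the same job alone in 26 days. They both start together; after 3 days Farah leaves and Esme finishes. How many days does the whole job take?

455/19 days

In the first 3 days the combined rate is 16/247, so 48/247 of the job is done, leaving 199/247.
After Farah leaves the rate is 1/26 per day; the remaining 199/247 takes 398/19 days.
Total = 3 + 398/19 = 455/19 days.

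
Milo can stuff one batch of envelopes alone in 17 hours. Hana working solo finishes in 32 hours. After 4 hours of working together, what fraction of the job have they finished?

49/136

Combined rate: 1/17 + 1/32 = (32 + 17)/544 = 49/544 per hour.
In 4 hours they complete 4·49/544 = 49/136 of the job.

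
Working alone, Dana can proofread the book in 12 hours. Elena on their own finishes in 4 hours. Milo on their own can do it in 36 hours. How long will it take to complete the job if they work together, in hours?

36/13 hours

Combined rate: 1/12 + 1/4 + 1/36 = (3 + 9 + 1)/36 = 13/36 per hour.
Time = 1 ÷ (13/36) = 36/13 hours.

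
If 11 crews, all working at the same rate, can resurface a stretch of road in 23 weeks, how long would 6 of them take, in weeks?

253/6 weeks

Total work is 11·23 = 253 crew-weeks.
With 6 crews: 253/6 weeks.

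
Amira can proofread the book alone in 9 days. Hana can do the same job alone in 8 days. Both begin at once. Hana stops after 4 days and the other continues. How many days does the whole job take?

In the first 4 days the combined rate is 17/72, so 17/18 of the job is done, leaving 1/18.
After Hana leaves the rate is 1/9 per day; the remaining 1/18 takes 1/2 days.
Total = 4 + 1/2 = 9/2 days.

9/2 days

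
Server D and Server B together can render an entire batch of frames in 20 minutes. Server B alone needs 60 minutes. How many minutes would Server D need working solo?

Combined rate is 1/20 per minute.
Known contribution: 1/60 per minute.
So Server D's rate is 1/20 − 1/60 = 1/30, meaning 30 minutes alone.

30 minutes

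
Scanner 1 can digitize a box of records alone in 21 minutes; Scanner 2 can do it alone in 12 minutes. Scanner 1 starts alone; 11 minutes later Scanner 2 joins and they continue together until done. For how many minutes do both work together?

In 11 minutes Scanner 1 does 11/21 of the job, leaving 10/21.
Scanner 1 and Scanner 2 together work at 11/84 per minute, so finishing takes 10/21 ÷ 11/84 = 40/11 minutes.

40/11 minutes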